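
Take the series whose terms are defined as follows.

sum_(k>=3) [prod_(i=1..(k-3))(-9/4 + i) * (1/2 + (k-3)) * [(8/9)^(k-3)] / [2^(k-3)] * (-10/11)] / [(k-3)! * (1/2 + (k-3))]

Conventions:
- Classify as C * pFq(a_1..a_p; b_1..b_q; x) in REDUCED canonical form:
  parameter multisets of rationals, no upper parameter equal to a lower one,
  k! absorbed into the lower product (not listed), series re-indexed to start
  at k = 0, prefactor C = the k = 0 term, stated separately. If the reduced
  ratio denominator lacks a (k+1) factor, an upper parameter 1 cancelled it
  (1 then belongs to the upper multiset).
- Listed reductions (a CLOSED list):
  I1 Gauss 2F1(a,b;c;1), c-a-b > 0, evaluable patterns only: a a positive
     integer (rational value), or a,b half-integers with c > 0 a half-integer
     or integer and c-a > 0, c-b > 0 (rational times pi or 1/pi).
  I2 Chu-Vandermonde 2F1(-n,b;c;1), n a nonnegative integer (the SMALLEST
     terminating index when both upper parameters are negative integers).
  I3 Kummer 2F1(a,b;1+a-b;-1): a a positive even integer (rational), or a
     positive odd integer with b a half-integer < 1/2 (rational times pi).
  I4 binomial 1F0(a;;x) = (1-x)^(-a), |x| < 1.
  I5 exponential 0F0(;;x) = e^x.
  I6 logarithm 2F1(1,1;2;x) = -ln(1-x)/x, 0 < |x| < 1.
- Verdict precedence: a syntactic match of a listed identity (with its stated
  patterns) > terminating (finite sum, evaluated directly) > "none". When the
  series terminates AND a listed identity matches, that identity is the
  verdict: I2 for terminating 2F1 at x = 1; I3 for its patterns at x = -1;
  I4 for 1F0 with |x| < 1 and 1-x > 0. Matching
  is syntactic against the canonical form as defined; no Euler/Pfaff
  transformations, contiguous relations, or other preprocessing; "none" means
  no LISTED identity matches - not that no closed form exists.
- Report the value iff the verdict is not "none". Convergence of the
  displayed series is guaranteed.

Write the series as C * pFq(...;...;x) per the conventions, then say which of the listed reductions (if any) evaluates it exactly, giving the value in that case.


Key observation: x = (4/9) and the running product (C = -10/11, x = 4/9) telescopes to a rising factorial.
Adjacent-term ratio: r(k) = (4/9) * (k-5/4) / [(k+1)] - rational in k, leading ratio (4/9); with t_0 = -10/11, classification follows.

Classification (C = -10/11): 1F0 with upper {-5/4}, lower {-}, argument x = 4/9. Verdict: this is the I4 binomial reduction (the 1F0 binomial series: exponent 5/4, x = 4/9). Its exact value is (-10/11) * (5/9)^(5/4).


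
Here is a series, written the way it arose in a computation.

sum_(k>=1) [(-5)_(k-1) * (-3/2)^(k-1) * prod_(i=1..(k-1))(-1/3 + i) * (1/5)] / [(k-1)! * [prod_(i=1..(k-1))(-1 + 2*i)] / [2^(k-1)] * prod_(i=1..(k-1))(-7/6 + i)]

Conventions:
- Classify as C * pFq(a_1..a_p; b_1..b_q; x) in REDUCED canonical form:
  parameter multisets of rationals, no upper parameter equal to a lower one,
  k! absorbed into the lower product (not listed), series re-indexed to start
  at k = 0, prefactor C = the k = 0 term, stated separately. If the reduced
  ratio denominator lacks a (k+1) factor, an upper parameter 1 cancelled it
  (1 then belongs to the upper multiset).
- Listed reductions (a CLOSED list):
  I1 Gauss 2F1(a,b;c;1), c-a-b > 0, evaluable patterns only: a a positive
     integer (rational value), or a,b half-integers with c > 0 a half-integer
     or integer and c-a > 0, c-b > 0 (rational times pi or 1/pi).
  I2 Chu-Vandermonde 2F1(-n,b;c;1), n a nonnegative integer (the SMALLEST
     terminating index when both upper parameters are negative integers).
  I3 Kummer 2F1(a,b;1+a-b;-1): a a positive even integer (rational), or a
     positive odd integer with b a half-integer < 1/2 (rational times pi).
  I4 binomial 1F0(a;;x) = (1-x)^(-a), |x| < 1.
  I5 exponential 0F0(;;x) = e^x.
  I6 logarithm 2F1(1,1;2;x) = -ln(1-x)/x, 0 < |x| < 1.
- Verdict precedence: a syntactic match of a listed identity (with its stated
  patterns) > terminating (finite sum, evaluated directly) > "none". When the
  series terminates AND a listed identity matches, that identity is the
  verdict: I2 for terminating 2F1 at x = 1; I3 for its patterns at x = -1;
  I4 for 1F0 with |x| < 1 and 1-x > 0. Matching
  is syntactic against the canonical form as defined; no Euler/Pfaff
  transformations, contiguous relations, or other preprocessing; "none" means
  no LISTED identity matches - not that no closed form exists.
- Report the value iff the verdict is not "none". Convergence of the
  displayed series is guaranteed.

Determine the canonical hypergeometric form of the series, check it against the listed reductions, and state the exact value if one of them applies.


Prefactor 1/5, argument -3/2: 2F2 with upper {-5, 2/3} over lower {-1/6, 1/2}. Verdict: terminating - the sum ends at index 5 because -5 is a negative integer; exact evaluation follows. Exact value: -85993517/752675.

First insight: t_0 = 1/5 here, and the lower running product (prefactor 1/5) is a rising factorial.
Consecutive-term ratio: r(k) = (-3/2) * (k-5) (k+2/3) / [(k-1/6) (k+1/2) (k+1)] - poly over poly, x = (-3/2) from leading terms; C = 1/5 at k = 0.


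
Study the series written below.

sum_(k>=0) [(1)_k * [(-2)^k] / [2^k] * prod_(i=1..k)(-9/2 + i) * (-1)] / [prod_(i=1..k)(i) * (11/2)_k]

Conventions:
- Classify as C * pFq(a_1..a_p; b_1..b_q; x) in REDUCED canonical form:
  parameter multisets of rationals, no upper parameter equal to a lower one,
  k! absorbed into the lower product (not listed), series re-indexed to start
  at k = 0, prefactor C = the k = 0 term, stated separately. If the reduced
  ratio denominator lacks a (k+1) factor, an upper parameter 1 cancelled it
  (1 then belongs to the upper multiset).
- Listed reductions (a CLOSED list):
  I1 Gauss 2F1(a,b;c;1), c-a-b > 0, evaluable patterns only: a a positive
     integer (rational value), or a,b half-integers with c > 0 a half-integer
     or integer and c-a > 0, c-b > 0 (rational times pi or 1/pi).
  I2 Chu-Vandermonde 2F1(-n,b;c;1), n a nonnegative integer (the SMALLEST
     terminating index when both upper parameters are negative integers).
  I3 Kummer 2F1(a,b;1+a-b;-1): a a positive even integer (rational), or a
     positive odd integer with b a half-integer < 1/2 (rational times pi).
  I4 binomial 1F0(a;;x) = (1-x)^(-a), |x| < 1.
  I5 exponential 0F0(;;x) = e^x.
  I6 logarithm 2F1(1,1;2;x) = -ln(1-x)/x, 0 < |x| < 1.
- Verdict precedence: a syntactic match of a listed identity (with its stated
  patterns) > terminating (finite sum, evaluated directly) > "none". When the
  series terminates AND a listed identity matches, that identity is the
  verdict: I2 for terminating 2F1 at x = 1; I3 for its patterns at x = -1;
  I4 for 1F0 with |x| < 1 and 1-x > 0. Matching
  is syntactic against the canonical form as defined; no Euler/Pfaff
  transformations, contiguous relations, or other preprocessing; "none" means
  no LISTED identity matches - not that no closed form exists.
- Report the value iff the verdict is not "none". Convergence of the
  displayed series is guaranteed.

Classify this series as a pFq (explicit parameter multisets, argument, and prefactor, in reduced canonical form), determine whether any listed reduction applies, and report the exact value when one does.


The tell: from the first term -1: the two k-th powers (prefactor -1) combine into one argument.
Consecutive-term ratio: r(k) = (-1) * (k-7/2) (k+1) / [(k+11/2) (k+1)] - poly over poly, x = (-1) from leading terms; C = -1 at k = 0.

At argument -1: a 2F1 with upper {-7/2, 1}, lower {11/2}, scaled by C = -1. Verdict at x = -1: Kummer (I3) matches (x = -1; c = 11/2 equals 1+a-b for upper {-7/2, 1}: listed pattern). Value: (-315/512) * pi.


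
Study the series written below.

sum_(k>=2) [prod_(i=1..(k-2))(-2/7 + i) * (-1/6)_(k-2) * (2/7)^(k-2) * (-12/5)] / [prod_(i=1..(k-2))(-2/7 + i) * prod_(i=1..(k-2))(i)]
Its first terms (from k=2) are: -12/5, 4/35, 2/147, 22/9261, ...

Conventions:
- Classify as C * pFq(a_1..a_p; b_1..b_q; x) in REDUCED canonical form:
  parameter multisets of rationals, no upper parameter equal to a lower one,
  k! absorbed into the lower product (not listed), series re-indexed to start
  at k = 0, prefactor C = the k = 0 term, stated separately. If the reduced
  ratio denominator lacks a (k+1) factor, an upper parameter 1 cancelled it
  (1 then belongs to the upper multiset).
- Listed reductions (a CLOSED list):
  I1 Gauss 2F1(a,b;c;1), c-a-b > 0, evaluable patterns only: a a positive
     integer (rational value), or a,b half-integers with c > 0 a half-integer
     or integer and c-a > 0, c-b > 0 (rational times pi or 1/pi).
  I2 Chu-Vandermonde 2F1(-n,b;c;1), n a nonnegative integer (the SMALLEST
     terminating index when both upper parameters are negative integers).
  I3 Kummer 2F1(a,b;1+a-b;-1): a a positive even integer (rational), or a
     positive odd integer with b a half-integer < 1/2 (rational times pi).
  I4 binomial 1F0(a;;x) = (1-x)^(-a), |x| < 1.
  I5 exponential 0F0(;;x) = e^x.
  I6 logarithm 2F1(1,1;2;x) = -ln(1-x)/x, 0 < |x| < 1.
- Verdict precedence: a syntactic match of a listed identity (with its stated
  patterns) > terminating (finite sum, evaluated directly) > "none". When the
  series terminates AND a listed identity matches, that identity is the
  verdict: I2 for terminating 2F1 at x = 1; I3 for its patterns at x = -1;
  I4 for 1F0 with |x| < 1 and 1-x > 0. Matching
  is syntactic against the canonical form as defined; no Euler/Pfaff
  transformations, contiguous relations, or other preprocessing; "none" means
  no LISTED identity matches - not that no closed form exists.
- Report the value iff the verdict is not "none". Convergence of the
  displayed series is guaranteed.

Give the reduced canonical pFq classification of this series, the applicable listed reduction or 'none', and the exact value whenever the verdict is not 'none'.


Reduced: x = 2/7, 1F0, upper = {-1/6}, lower = {-}, C = -12/5. Verdict: the binomial series (I4) applies (the 1F0 binomial series: exponent 1/6, x = 2/7). Sum: (-12/5) * (5/7)^(1/6).

The tell: x = (2/7) and the parameter 5/7 appears in both the upper and lower lists and cancels.
Term ratio: r(k) = (2/7) * (k-1/6) / [(k+1)] - poly over poly, x = (2/7) from leading terms; C = -12/5 at k = 0.


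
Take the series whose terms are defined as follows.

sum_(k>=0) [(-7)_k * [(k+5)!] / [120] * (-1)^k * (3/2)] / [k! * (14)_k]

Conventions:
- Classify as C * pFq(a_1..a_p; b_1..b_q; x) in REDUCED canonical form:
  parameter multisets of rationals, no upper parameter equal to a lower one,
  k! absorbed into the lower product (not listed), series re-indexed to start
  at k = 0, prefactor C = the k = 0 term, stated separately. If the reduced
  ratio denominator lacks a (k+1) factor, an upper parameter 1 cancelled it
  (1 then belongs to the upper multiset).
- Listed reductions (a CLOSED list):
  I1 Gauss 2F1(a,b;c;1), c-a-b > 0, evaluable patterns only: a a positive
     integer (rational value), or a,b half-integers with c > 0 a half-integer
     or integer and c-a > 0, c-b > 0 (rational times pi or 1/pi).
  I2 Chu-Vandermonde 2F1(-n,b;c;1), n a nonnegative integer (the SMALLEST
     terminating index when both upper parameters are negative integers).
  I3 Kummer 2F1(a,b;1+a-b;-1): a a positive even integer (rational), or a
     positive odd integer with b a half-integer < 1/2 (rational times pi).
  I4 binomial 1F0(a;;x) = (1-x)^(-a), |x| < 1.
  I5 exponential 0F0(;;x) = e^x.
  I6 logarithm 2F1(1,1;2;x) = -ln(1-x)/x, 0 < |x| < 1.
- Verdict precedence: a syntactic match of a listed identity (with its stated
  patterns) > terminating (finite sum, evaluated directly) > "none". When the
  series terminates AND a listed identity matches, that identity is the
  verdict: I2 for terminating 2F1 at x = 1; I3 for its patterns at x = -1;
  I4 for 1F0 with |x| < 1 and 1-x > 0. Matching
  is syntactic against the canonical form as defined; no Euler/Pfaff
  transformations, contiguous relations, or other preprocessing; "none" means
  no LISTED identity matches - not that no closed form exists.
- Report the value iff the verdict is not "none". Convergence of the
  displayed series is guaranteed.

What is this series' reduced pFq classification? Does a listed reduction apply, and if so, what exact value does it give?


Key step: t_0 being 3/2, the factorial ratio (C = 3/2) (k+a-1)!/(a-1)! is a rising factorial (a)_k.
Step ratio: r(k) = (-1) * (k-7) (k+6) / [(k+14) (k+1)] - poly over poly, x = (-1) from leading terms; C = 3/2 at k = 0.

At argument -1: a 2F1 with upper {-7, 6}, lower {14}, scaled by C = 3/2. Verdict: this is the Kummer evaluation I3 (x = -1; c = 14 equals 1+a-b for upper {-7, 6}: listed pattern). Value: 429/20.


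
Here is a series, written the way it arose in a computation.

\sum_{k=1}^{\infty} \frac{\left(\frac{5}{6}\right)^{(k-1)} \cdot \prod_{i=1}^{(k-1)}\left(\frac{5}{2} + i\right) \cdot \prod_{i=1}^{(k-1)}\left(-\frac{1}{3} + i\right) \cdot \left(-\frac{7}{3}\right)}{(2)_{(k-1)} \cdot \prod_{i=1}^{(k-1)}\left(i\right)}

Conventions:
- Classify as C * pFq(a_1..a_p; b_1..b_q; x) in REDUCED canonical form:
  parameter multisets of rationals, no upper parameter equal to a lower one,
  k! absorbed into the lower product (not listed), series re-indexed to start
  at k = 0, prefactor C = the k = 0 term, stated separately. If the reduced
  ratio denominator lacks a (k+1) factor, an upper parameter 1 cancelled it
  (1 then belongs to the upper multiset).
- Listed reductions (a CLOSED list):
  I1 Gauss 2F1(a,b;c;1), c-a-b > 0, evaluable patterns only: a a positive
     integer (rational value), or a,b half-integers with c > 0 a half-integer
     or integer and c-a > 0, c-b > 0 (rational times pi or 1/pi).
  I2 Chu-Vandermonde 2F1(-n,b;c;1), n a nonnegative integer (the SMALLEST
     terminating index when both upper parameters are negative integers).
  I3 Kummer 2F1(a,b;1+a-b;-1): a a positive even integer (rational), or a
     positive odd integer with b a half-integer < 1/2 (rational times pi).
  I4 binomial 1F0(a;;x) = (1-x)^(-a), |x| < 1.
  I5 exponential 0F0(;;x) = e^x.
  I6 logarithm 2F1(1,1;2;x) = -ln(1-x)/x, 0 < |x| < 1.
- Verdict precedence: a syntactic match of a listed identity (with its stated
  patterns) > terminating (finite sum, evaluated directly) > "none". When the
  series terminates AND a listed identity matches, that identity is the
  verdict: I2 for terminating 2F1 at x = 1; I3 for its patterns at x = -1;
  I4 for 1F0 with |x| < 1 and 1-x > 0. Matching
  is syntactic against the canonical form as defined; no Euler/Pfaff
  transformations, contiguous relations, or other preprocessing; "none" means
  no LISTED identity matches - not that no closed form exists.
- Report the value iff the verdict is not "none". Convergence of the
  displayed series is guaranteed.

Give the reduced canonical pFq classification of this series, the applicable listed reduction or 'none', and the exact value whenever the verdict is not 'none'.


Classification (C = -\frac{7}{3}): 2F1 with upper {\frac{2}{3}, \frac{7}{2}}, lower {2}, argument x = \frac{5}{6}. Verdict: none here - no I1-I6 shape fits x = \frac{5}{6} with lower {2}.

First insight: x = \frac{5}{6} and the running product (C = -7/3, x = 5/6) telescopes to a rising factorial.
Adjacent-term ratio: r(k) = \frac{5}{6} * (k+\frac{2}{3}) (k+\frac{7}{2}) / [(k+2) (k+1)] - poly over poly, x = \frac{5}{6} from leading terms; C = -\frac{7}{3} at k = 0.


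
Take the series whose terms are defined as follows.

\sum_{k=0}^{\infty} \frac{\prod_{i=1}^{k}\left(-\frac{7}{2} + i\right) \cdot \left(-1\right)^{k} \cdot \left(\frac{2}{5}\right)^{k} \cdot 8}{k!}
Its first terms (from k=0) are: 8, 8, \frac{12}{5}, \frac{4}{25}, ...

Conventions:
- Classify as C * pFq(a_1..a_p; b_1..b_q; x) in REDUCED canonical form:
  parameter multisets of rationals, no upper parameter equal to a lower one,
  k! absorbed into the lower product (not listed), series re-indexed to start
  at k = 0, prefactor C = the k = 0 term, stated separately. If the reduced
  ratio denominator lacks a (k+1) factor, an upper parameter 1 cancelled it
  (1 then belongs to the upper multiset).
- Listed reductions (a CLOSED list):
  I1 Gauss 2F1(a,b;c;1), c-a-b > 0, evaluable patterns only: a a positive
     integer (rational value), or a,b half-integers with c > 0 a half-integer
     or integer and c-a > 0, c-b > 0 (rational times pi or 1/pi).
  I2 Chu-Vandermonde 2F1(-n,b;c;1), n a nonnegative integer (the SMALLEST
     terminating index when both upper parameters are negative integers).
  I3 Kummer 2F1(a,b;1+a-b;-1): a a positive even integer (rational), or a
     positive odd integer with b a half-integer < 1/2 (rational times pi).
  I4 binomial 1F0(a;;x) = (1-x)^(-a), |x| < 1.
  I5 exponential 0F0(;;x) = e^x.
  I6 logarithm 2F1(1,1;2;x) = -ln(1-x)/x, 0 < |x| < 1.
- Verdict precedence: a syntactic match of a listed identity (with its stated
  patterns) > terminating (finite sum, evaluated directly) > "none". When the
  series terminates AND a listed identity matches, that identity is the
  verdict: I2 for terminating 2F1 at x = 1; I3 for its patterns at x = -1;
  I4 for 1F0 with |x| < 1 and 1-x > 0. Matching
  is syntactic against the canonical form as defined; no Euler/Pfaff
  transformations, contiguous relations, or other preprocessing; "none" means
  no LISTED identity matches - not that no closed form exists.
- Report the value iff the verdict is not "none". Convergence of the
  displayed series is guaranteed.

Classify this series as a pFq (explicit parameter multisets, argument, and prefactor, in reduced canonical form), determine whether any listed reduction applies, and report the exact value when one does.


Classification (C = 8): 1F0 with upper {-\frac{5}{2}}, lower {-}, argument x = -\frac{2}{5}. Verdict at x = -\frac{2}{5}: binomial (I4) matches (the 1F0 binomial series: exponent 5/2, x = -\frac{2}{5}). Sum: 8 \cdot \left(\frac{7}{5}\right)^{\frac{5}{2}}.

The tell: t_0 being 8, the (-1)^k factor (C = 8) folds into the argument's sign.
Consecutive-term ratio: r(k) = -\frac{2}{5} * (k-\frac{5}{2}) / [(k+1)] ; factor over Q: parameters, x = -\frac{2}{5}, and C = 8.


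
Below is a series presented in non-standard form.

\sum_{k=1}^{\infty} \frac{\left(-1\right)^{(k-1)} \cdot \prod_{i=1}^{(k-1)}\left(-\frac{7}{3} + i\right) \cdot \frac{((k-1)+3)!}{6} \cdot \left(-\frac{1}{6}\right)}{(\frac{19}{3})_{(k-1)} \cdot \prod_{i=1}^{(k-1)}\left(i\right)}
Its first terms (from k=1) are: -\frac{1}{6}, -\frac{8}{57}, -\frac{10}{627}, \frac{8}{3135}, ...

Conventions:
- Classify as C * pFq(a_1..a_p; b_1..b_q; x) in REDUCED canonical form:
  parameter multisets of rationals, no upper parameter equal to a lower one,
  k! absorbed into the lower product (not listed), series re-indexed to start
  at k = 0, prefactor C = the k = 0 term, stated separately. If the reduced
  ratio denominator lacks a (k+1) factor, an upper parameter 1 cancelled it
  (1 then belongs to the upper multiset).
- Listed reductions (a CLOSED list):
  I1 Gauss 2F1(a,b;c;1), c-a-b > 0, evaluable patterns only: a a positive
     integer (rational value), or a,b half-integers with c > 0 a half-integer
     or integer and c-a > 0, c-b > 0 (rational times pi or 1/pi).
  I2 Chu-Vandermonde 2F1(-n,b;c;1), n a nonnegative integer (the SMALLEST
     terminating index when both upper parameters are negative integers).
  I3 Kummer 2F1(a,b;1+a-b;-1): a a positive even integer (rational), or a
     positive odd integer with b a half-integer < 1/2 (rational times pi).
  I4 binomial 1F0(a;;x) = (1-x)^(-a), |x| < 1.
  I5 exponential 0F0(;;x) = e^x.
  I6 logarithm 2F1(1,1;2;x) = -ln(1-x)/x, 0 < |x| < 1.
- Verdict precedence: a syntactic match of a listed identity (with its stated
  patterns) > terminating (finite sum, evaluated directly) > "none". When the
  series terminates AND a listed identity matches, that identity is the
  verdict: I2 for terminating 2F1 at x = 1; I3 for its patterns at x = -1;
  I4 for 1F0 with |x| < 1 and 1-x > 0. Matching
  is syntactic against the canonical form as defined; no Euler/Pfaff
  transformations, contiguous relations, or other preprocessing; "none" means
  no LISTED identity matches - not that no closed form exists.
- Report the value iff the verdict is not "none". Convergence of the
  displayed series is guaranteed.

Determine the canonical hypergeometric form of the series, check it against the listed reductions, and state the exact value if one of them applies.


Classification (C = -\frac{1}{6}): 2F1 with upper {-\frac{4}{3}, 4}, lower {\frac{19}{3}}, argument x = -1. Verdict: this is Kummer (I3) (x = -1; c = \frac{19}{3} equals 1+a-b for upper {-\frac{4}{3}, 4}: listed pattern). Exact value: -\frac{26}{81}.

Structural cue: from the first term -\frac{1}{6}: the running product (prefactor -1/6) telescopes to a rising factorial.
Adjacent-term ratio: r(k) = -1 * (k-\frac{4}{3}) (k+4) / [(k+\frac{19}{3}) (k+1)] - rational in k, leading ratio -1; with t_0 = -\frac{1}{6}, classification follows.


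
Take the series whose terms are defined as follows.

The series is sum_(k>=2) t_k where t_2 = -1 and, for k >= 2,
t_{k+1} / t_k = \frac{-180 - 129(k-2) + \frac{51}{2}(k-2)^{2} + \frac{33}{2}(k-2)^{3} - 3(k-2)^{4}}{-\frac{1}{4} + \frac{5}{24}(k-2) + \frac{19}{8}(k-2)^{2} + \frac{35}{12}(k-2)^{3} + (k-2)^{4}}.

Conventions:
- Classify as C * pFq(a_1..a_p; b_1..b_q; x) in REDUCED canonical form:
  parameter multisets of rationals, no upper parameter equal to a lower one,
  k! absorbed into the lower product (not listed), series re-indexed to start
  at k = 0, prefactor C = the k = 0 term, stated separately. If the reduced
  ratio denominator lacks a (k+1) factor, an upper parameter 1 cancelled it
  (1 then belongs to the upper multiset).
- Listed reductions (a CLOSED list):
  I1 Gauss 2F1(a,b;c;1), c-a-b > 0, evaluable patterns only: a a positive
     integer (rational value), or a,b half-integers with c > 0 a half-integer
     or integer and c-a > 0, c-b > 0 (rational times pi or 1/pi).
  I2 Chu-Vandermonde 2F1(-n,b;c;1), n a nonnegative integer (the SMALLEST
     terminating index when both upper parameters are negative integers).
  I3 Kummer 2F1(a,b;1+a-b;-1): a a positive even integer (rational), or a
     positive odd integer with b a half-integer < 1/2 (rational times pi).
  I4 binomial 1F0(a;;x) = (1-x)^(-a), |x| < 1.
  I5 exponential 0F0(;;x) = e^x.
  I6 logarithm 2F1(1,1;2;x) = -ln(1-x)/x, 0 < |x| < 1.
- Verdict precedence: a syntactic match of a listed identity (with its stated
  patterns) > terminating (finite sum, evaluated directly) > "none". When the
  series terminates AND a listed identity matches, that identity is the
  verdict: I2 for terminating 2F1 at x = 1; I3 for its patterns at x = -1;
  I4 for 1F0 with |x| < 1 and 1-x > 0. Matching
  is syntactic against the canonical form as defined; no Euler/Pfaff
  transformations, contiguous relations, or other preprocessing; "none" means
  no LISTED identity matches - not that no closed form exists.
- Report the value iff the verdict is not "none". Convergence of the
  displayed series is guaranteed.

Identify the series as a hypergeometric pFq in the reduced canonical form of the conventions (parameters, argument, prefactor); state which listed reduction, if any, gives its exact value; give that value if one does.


Structural cue: t_0 being -1, the ratio is unreduced: k + 3/2 divides both sides (prefactor -1).
Term ratio: r(k) = -3 * (k-5) (k-4) (k+2) / [(k-\frac{1}{4}) (k+\frac{2}{3}) (k+1)] - rational; roots negated = parameters, x = -3, C = -1.

Canonical form: C = -1 times 3F2 with upper {-5, -4, 2}, lower {-\frac{1}{4}, \frac{2}{3}}, x = -3. Verdict: terminating at k = 4: the factor (-4)_k kills every later term; summing the 5 survivors is exact. Sum: -\frac{8977663}{847}.


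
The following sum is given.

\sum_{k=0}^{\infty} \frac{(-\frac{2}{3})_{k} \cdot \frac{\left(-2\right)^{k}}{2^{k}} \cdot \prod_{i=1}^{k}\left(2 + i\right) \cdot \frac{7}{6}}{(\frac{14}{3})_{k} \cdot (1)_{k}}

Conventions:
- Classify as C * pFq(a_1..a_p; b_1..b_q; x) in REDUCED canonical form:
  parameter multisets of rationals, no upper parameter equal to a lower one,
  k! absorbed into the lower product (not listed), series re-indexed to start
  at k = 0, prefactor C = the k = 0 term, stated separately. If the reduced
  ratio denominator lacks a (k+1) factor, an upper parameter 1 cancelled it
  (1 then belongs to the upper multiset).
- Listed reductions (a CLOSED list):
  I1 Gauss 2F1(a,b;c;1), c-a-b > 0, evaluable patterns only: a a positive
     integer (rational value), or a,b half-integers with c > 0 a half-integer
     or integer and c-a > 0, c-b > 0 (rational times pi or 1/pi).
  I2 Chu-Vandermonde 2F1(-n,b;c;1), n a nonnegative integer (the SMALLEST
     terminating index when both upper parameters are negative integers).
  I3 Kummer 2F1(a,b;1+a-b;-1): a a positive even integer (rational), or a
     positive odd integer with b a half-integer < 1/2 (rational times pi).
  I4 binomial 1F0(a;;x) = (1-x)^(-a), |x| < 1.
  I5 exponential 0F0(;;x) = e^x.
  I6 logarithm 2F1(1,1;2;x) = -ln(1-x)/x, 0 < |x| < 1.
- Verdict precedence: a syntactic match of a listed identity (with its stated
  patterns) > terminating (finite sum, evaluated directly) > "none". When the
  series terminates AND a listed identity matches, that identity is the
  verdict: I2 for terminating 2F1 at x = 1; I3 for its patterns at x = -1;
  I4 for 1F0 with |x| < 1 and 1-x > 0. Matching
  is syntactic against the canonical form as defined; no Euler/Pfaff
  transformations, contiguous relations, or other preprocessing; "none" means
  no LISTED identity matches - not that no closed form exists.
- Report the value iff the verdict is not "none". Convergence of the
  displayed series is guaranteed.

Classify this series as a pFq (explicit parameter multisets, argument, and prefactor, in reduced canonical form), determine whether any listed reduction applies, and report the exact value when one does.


Prefactor \frac{7}{6}, argument -1: 2F1 with upper {-\frac{2}{3}, 3} over lower {\frac{14}{3}}. Verdict: none - this 2F1 at x = -1 matches no listed pattern, and upper {-\frac{2}{3}, 3} holds no stopper.

Key observation: x = -1 and the two k-th powers (C = 7/6) combine into one argument.
Term ratio: r(k) = -1 * (k-\frac{2}{3}) (k+3) / [(k+\frac{14}{3}) (k+1)] - poly over poly, x = -1 from leading terms; C = \frac{7}{6} at k = 0.


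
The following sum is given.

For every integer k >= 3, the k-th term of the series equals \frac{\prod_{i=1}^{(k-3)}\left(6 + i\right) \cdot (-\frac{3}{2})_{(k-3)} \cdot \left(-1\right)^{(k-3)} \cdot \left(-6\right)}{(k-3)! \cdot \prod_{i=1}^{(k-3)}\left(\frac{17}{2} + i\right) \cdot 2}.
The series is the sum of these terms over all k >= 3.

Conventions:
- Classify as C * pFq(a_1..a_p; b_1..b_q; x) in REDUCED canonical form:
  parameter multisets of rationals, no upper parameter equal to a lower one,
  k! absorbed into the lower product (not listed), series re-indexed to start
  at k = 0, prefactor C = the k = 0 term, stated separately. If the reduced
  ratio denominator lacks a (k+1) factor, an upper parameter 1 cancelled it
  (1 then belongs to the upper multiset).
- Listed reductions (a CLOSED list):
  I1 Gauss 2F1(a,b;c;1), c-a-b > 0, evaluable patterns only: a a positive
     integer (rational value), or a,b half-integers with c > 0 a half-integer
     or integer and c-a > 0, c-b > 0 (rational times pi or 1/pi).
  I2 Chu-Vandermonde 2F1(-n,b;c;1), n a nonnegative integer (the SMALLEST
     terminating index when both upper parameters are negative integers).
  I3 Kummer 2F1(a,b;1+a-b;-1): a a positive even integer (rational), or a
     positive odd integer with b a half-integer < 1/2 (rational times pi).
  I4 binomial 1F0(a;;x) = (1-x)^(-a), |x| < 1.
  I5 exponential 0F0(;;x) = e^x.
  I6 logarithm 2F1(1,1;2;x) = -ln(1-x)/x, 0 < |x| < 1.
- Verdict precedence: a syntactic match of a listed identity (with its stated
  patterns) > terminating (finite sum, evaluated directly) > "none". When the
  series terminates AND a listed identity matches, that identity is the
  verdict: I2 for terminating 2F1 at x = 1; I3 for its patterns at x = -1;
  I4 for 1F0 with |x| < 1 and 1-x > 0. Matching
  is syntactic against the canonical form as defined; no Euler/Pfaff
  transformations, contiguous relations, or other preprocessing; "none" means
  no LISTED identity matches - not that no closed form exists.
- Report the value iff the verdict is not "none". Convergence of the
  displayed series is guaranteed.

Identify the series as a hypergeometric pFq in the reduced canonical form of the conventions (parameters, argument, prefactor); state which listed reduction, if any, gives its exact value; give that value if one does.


Reduced: x = -1, 2F1, upper = {-\frac{3}{2}, 7}, lower = {\frac{19}{2}}, C = -3. Verdict: Kummer's theorem (I3) fires (x = -1; c = \frac{19}{2} equals 1+a-b for upper {-\frac{3}{2}, 7}: listed pattern). Sum: \left(-\frac{2297295}{1048576}\right) \cdot \pi.

Key step: with t_0 = -3, the running product (prefactor -3) telescopes to a rising factorial.
Step ratio: r(k) = -1 * (k-\frac{3}{2}) (k+7) / [(k+\frac{19}{2}) (k+1)] - rational; roots negated = parameters, x = -1, C = -3.


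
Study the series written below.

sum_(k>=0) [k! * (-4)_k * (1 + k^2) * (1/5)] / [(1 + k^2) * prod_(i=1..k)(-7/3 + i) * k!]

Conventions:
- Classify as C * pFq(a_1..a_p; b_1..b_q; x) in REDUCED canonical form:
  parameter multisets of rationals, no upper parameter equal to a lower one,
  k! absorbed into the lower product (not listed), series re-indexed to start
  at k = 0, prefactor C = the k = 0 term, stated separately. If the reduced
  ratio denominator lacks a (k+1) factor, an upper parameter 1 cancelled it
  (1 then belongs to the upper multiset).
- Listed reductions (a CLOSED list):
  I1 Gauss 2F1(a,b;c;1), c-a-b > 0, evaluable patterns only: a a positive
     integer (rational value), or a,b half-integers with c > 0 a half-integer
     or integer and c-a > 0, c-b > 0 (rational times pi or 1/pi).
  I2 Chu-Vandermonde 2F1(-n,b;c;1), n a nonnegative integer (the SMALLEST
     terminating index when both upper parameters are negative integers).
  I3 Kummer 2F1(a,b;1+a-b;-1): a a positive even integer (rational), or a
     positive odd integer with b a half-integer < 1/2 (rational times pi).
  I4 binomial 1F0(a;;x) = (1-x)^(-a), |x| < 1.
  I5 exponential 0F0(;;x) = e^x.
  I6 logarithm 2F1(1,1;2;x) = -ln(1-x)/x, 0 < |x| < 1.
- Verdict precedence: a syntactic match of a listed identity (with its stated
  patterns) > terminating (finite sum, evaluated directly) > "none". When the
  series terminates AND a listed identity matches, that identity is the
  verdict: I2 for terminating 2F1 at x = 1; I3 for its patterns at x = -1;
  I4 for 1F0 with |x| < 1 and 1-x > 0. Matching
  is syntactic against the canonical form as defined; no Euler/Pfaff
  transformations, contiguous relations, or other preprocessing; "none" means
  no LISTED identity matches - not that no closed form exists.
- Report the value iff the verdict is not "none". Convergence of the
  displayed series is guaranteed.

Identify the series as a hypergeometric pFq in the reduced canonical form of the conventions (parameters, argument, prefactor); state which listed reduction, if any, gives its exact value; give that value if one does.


Structural cue: t_0 = 1/5 here, and the factor k^2 + 1 cancels (top and bottom), leaving C = 1/5, x = 1.
Consecutive-term ratio: r(k) = 1 * (k-4) (k+1) / [(k-4/3) (k+1)] - rational; roots negated = parameters, x = 1, C = 1/5.

Prefactor 1/5, argument 1: 2F1 with upper {-4, 1} over lower {-4/3}. Verdict: Vandermonde's identity (I2) applies (terminating 2F1 at x = 1 with n = 4, b = 1, c = -4/3). Value: -7/25.


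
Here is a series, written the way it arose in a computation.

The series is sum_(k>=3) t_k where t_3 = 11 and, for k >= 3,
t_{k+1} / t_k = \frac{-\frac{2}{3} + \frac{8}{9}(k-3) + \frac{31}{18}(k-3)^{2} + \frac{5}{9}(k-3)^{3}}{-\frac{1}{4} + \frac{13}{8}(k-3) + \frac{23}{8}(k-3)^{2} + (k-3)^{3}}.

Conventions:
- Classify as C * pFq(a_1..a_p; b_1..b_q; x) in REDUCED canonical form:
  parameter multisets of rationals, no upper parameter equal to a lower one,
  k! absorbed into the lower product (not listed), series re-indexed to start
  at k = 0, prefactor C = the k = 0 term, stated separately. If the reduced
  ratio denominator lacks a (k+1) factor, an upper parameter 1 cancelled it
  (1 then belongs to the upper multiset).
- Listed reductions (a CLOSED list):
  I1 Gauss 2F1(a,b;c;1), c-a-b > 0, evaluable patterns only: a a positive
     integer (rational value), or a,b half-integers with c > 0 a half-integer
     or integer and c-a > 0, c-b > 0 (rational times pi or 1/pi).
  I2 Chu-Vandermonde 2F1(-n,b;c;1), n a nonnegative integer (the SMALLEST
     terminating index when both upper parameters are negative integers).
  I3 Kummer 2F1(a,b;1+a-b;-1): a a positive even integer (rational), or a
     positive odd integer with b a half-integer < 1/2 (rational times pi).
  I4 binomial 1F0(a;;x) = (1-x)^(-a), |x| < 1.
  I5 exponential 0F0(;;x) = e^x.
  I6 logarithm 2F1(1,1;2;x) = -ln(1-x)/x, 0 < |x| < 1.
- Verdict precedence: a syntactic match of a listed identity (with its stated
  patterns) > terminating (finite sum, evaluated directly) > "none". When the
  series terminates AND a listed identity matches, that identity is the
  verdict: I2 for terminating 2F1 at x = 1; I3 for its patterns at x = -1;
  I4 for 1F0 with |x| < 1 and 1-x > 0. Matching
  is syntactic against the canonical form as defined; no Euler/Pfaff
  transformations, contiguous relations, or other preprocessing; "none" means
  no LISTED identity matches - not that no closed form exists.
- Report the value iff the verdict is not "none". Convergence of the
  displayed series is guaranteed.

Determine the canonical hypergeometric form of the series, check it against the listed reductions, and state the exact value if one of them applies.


Classification (C = 11): 2F1 with upper {-\frac{2}{5}, \frac{3}{2}}, lower {-\frac{1}{8}}, argument x = \frac{5}{9}. Verdict: no listed reduction: x = \frac{5}{9} and upper {-\frac{2}{5}, \frac{3}{2}} fail every I1-I6 pattern.

The tell: with t_0 = 11, the parameter 2 appears in both the upper and lower lists and cancels.
Ratio: r(k) = \frac{5}{9} * (k-\frac{2}{5}) (k+\frac{3}{2}) / [(k-\frac{1}{8}) (k+1)] - rational in k, leading ratio \frac{5}{9}; with t_0 = 11, classification follows.


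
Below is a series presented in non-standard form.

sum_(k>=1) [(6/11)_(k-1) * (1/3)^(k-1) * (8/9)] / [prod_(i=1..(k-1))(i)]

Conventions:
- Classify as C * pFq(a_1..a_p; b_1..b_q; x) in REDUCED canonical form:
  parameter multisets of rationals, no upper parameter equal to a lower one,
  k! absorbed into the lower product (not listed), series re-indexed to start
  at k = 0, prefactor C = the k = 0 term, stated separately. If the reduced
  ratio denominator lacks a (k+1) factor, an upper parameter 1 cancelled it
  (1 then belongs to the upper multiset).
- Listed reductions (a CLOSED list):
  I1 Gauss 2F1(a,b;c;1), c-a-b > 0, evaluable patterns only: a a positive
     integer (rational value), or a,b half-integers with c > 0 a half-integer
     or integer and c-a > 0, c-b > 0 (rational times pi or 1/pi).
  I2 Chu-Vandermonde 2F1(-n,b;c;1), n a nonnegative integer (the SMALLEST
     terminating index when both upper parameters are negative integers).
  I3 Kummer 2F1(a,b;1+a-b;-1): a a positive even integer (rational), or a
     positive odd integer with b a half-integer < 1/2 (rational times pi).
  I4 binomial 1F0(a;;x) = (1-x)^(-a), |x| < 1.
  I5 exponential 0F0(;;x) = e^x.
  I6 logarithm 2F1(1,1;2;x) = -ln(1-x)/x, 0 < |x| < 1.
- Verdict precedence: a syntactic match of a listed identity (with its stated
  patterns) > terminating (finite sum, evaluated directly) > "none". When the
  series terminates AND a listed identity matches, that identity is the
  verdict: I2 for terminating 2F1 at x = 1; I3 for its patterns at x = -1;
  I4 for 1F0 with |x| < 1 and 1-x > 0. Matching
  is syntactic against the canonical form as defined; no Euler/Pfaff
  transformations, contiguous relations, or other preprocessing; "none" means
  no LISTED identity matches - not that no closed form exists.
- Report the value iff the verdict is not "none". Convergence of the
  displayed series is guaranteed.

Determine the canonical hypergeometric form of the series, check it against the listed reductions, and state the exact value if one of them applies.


The series (x = 1/3) is 1F0: upper {6/11}, lower {-}, prefactor 8/9. Verdict: this is binomial (I4) (the 1F0 binomial series: exponent -6/11, x = 1/3). Value: (8/9) * (2/3)^(-6/11).

The tell: x = (1/3) and the product of the first k integers (prefactor 8/9) is k!.
Adjacent-term ratio: r(k) = (1/3) * (k+6/11) / [(k+1)] - rational in k. x = (1/3); t_0 = 8/9; negate the roots.


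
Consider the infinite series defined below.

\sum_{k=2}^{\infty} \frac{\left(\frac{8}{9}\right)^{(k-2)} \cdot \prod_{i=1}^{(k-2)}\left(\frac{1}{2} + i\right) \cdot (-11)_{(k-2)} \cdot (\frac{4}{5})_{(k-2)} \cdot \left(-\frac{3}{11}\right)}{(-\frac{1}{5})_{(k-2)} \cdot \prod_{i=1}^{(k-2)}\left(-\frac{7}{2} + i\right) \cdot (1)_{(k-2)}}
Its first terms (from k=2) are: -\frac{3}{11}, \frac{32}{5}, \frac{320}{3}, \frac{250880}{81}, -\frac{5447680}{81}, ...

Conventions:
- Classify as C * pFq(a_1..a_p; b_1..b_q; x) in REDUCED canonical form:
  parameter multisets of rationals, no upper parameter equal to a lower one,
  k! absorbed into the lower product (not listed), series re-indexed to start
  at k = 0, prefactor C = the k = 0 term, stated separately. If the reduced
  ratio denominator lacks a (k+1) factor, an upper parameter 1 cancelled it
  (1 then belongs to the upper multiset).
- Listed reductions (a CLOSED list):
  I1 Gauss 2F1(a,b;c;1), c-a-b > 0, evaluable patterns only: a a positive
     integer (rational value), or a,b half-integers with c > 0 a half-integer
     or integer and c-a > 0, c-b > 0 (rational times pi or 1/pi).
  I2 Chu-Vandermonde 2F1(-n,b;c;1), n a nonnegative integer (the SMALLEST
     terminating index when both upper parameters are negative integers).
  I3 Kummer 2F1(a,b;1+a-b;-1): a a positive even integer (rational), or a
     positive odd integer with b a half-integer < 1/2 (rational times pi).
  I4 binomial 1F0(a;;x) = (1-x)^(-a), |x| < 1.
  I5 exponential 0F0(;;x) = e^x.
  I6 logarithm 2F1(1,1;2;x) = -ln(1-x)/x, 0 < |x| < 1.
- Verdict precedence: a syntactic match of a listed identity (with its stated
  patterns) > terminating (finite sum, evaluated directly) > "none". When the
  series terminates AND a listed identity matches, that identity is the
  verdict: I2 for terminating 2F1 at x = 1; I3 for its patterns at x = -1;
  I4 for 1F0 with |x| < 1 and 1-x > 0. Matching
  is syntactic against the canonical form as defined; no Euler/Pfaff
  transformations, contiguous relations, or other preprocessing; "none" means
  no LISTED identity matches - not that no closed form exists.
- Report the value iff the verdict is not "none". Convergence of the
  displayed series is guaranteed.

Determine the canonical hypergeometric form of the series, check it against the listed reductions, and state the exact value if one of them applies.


At argument \frac{8}{9}: a 3F2 with upper {-11, \frac{4}{5}, \frac{3}{2}}, lower {-\frac{5}{2}, -\frac{1}{5}}, scaled by C = -\frac{3}{11}. Verdict: terminating. (-11)_k vanishes past k = 11, leaving a 12-term sum, computed directly. Value: \frac{1610459993}{21308126895}.

First insight: from the first term -\frac{3}{11}: the running product (C = -3/11, x = 8/9) telescopes to a rising factorial.
Consecutive-term ratio: r(k) = \frac{8}{9} * (k-11) (k+\frac{4}{5}) (k+\frac{3}{2}) / [(k-\frac{5}{2}) (k-\frac{1}{5}) (k+1)] - rational in k. x = \frac{8}{9}; t_0 = -\frac{3}{11}; negate the roots.


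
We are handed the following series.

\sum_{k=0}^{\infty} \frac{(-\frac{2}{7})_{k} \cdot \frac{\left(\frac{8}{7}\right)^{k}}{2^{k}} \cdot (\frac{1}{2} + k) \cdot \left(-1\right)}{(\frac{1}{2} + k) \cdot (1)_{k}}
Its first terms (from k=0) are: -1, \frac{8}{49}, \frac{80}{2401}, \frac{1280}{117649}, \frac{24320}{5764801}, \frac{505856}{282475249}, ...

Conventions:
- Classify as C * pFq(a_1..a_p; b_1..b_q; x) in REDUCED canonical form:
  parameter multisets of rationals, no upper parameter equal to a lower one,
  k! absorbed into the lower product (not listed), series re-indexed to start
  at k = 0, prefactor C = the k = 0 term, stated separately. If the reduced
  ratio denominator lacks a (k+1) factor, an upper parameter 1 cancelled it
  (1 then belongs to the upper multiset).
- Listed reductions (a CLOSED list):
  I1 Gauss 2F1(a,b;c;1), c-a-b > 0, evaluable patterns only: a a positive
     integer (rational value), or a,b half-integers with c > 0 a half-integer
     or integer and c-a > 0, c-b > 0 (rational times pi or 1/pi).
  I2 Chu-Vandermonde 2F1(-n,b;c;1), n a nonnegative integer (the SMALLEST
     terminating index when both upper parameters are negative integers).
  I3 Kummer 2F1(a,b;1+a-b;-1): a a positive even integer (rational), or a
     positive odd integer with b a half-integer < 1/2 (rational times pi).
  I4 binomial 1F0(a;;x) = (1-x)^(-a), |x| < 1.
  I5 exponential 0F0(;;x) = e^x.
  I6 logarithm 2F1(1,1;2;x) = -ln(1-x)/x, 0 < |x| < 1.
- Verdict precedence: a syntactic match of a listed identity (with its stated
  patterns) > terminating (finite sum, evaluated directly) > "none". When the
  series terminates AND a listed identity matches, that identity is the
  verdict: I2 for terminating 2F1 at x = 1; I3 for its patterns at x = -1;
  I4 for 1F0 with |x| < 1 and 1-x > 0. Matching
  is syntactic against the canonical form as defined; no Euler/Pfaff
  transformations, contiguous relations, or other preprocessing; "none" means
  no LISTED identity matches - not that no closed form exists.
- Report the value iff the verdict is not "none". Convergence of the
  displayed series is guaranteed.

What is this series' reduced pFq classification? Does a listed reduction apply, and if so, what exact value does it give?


Reduced: x = \frac{4}{7}, 1F0, upper = {-\frac{2}{7}}, lower = {-}, C = -1. Verdict: binomial (I4) matches (the 1F0 binomial series: exponent 2/7, x = \frac{4}{7}). Sum: \left(-1\right) \cdot \left(\frac{3}{7}\right)^{\frac{2}{7}}.

Key step: x = \frac{4}{7} and the two k-th powers (C = -1, x = 4/7) combine into one argument.
Term ratio: r(k) = \frac{4}{7} * (k-\frac{2}{7}) / [(k+1)] - poly over poly, x = \frac{4}{7} from leading terms; C = -1 at k = 0.
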